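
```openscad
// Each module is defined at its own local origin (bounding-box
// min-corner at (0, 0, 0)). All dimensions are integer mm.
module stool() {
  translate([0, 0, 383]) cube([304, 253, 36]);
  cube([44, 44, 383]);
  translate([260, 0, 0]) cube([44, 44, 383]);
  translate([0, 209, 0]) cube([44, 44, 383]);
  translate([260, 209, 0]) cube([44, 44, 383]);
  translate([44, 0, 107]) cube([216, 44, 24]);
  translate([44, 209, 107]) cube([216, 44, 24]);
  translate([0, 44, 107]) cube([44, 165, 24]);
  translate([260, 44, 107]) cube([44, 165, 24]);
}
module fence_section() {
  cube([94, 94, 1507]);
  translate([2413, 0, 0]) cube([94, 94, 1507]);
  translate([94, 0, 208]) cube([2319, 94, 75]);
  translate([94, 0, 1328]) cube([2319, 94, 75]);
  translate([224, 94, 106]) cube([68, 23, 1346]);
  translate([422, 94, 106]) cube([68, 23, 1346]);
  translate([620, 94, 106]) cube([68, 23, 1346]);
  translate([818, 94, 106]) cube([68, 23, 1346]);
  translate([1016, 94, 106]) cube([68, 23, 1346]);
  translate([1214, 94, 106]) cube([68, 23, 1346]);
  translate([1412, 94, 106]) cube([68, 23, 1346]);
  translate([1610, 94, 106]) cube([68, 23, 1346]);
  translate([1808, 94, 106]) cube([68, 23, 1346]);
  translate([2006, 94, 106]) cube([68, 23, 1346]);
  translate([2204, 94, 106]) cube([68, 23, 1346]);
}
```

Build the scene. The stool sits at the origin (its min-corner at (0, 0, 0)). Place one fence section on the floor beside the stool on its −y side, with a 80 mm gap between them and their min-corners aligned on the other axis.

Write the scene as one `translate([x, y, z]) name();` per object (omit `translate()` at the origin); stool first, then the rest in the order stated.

stool();
translate([0, -197, 0]) fence_section();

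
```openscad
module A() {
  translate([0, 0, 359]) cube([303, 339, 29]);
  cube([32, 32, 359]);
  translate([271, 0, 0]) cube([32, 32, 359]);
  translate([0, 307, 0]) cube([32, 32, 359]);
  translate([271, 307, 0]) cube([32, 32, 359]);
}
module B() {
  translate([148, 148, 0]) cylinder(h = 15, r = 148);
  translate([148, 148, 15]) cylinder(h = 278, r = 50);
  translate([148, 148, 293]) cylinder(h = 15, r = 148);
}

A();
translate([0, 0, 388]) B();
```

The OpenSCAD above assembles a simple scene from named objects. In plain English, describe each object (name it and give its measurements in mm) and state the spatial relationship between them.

A is a simple wooden stool: a rectangular seat 303 mm (x) by 339 mm (y), 29 mm thick, top face at z = 388 mm, on four square legs, each 32×32 mm in cross-section. The legs rest on z = 0, each flush with a corner of the seat.

B is a spool: two coaxial disc flanges of radius 148 mm and thickness 15 mm, joined by a core cylinder of radius 50 mm and height 278 mm. The lower flange rests on z = 0 and the three cylinders share a vertical axis.

The spool is on top of the stool.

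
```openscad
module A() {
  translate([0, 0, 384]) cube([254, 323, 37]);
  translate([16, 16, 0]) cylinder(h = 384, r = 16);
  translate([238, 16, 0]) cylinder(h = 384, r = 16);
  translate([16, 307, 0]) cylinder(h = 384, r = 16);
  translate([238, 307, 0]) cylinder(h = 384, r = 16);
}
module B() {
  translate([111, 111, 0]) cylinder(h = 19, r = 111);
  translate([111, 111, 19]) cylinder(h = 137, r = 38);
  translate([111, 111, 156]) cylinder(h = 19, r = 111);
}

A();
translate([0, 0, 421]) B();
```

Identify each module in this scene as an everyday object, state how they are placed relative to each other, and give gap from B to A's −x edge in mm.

The spool's min-x is at 0; the stool's min-x is 0; gap = 0 mm.

A is a stool. B is a spool. The spool is on top of the stool. The gap from the spool to the stool's −x edge is 0 mm.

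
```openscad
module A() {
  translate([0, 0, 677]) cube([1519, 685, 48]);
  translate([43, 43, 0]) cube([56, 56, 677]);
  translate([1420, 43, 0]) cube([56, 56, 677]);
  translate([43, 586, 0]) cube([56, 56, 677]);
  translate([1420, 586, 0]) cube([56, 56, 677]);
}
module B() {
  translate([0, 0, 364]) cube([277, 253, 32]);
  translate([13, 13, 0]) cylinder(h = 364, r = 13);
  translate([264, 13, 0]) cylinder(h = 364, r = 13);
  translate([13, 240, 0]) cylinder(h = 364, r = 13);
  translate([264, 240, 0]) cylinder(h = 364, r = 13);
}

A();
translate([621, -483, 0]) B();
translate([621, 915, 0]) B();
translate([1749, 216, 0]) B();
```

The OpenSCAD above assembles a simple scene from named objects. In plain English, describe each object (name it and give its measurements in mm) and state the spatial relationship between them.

A is a table: top 1519 mm (x) × 685 mm (y), 48 mm thick, upper face at z = 725 mm, on four 56×56 mm square legs, each inset 43 mm from the nearest pair of top edges, running from z = 0 to the bottom of the top.

B is a simple wooden stool: a rectangular seat 277 mm (x) by 253 mm (y), 32 mm thick, top face at z = 396 mm, on four round legs, each 26 mm in diameter. The legs rest on z = 0, each leg's axis is inset half a diameter from the nearest pair of seat edges (so the leg's bounding box is flush with the corner).

Three stools sit around the table at the −y, +y, +x sides.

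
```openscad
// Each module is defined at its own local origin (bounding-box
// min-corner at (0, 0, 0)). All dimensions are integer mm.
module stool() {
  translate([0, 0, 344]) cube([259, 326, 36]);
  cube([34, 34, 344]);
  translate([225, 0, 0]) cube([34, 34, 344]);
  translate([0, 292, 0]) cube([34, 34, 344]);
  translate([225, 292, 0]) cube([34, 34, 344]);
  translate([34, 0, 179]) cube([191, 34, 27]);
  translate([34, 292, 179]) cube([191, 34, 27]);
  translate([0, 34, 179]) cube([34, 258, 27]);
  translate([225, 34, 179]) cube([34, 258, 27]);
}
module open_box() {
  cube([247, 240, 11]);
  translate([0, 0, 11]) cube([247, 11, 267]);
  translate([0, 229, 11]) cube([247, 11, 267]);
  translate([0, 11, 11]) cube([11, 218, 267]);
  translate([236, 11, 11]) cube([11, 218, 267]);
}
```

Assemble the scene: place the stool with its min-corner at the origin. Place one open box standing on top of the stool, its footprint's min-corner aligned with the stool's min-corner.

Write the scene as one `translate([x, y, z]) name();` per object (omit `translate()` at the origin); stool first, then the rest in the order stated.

stool();
translate([0, 0, 380]) open_box();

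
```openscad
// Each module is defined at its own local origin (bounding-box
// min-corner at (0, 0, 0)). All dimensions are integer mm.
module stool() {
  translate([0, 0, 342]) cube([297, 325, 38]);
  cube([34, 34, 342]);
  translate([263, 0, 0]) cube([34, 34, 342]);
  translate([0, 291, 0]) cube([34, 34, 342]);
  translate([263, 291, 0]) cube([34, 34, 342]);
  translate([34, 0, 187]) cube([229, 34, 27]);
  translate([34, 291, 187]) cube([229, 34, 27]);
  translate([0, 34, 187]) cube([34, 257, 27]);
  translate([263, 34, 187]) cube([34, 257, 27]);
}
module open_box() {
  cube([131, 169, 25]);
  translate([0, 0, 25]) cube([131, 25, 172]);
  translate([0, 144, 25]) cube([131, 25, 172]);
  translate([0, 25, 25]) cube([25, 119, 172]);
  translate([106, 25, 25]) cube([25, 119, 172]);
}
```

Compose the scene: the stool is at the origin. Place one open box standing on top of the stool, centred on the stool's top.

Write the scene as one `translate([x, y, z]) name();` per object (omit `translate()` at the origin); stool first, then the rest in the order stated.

stool();
translate([83, 78, 380]) open_box();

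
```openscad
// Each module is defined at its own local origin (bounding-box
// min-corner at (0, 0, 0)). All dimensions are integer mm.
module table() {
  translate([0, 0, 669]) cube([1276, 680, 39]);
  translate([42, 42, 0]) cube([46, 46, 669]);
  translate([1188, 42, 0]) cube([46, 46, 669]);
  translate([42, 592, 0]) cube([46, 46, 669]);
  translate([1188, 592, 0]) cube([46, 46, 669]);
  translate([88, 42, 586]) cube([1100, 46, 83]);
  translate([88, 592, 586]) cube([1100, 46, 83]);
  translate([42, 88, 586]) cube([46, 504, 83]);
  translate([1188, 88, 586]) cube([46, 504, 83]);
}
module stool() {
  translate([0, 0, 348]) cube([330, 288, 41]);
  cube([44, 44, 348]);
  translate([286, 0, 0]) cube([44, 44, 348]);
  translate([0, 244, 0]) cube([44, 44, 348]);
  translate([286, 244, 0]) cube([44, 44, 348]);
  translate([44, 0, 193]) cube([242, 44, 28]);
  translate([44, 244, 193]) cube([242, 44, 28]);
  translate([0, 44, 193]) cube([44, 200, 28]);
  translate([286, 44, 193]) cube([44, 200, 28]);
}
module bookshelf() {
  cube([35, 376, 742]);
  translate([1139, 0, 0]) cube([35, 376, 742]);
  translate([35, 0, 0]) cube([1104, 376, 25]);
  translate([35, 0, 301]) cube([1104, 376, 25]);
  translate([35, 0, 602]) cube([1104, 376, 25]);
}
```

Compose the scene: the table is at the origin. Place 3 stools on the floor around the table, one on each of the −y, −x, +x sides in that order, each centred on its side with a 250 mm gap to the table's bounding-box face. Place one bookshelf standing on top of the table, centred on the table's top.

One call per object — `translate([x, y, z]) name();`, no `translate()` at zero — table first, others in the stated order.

table();
translate([473, -538, 0]) stool();
translate([-580, 196, 0]) stool();
translate([1526, 196, 0]) stool();
translate([51, 152, 708]) bookshelf();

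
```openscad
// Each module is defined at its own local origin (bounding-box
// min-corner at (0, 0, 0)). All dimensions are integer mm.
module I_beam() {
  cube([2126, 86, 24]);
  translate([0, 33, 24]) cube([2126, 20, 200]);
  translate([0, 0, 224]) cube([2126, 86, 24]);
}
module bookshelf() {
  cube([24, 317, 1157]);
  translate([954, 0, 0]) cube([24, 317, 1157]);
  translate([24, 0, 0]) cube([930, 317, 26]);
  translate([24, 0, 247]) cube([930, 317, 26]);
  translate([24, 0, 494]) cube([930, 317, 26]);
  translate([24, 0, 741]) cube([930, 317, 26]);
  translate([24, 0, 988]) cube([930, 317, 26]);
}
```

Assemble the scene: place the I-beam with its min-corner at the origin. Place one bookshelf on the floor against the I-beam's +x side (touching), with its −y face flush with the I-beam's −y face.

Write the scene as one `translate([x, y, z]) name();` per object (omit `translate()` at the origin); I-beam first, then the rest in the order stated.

I_beam();
translate([2126, 0, 0]) bookshelf();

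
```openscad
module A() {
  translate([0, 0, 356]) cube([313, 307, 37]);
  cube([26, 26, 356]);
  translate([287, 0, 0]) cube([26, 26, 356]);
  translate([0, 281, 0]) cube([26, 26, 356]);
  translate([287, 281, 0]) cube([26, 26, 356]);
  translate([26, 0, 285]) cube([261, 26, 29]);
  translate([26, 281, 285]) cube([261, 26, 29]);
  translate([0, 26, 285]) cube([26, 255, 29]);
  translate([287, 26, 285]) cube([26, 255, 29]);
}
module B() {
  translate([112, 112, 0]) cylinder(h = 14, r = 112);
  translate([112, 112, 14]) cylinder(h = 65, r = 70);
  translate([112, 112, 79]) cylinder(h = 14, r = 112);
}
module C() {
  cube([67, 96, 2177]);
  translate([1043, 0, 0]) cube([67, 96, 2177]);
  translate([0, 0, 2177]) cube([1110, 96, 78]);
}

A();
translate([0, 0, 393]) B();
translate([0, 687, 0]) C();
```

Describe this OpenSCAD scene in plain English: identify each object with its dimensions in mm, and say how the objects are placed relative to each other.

A is a four-legged stool. The seat is a 313×307×37 mm slab whose top surface is at z = 393 mm; four square legs, each 26×26 mm in cross-section, run from the floor (z = 0) to the underside of the seat, each flush with a corner of the seat. Four stretchers, 26 mm wide and 29 mm tall, connect adjacent legs with their undersides at z = 285 mm, each running between the inner faces of the legs it joins and aligned with the legs' outer faces on the other axis.

B is a spool: two coaxial disc flanges of radius 112 mm and thickness 14 mm, joined by a core cylinder of radius 70 mm and height 65 mm. The lower flange rests on z = 0 and the three cylinders share a vertical axis.

C is a door frame. The clear opening is 976 mm wide and 2177 mm high. Two 67 mm wide jambs, 96 mm deep, stand either side of the opening from the floor to the top of the opening. A 78 mm thick head sits across the top of both jambs, spanning the full outside width of the frame.

The spool is on top of the stool. The door frame is on the floor beside the stool on its +y side.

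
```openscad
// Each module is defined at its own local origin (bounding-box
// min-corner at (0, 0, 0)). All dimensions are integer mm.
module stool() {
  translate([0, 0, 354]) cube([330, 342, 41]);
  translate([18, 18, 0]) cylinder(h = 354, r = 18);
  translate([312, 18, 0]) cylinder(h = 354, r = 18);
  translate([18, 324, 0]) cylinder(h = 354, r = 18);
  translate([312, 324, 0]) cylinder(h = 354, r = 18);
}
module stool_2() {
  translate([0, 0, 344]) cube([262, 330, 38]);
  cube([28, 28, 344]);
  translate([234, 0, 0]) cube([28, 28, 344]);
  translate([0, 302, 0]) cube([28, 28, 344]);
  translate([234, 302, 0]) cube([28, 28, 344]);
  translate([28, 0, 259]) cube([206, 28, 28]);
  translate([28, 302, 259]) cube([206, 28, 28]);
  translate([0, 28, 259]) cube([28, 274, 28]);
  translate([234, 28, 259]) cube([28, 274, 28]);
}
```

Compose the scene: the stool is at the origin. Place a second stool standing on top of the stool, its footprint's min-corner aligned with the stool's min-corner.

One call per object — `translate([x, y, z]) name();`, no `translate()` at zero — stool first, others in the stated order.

stool();
translate([0, 0, 395]) stool_2();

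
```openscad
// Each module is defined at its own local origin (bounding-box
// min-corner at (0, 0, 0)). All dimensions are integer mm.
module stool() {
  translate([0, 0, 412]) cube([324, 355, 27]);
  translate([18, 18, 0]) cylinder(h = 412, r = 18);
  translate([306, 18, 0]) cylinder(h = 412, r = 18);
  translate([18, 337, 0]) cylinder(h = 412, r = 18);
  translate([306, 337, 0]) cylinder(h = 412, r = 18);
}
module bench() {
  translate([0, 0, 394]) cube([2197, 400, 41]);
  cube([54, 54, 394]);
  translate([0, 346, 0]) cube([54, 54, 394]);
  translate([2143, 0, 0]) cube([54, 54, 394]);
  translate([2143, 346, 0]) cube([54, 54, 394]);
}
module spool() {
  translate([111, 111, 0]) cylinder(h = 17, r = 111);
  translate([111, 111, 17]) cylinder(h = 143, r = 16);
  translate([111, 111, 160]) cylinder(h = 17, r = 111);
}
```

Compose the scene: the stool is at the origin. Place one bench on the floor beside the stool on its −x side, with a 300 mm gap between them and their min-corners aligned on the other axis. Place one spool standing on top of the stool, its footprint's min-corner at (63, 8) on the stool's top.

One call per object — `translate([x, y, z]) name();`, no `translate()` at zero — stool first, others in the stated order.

stool();
translate([-2497, 0, 0]) bench();
translate([63, 8, 439]) spool();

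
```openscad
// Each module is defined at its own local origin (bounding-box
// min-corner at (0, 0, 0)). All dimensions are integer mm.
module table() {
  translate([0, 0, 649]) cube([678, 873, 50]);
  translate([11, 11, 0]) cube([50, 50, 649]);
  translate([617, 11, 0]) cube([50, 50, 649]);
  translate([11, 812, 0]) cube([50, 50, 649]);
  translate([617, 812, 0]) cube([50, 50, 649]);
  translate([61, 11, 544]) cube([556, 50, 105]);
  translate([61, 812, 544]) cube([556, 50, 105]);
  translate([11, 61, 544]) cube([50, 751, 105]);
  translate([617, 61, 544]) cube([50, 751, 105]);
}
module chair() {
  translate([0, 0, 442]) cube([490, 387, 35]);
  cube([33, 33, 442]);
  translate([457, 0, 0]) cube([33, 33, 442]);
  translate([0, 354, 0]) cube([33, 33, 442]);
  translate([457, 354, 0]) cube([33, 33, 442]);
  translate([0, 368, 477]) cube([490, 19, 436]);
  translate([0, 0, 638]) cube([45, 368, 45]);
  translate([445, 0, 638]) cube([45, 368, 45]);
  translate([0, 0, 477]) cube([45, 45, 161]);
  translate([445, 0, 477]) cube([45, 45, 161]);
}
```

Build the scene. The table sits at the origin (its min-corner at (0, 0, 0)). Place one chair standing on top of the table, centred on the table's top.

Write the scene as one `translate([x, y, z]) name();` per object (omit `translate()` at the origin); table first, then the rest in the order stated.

table();
translate([94, 243, 699]) chair();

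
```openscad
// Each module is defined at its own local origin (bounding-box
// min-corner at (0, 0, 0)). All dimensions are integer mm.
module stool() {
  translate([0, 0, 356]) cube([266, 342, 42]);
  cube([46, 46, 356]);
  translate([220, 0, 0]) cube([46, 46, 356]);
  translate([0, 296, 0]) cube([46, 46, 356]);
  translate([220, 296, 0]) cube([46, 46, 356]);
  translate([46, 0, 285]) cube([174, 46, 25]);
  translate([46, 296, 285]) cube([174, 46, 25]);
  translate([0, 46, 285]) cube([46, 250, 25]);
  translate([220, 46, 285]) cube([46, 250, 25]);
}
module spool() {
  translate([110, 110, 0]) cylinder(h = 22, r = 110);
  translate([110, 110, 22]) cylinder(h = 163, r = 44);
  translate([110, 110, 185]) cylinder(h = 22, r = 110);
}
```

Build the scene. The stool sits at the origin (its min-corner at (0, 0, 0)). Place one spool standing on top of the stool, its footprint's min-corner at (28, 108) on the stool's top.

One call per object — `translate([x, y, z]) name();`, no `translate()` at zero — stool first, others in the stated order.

stool();
translate([28, 108, 398]) spool();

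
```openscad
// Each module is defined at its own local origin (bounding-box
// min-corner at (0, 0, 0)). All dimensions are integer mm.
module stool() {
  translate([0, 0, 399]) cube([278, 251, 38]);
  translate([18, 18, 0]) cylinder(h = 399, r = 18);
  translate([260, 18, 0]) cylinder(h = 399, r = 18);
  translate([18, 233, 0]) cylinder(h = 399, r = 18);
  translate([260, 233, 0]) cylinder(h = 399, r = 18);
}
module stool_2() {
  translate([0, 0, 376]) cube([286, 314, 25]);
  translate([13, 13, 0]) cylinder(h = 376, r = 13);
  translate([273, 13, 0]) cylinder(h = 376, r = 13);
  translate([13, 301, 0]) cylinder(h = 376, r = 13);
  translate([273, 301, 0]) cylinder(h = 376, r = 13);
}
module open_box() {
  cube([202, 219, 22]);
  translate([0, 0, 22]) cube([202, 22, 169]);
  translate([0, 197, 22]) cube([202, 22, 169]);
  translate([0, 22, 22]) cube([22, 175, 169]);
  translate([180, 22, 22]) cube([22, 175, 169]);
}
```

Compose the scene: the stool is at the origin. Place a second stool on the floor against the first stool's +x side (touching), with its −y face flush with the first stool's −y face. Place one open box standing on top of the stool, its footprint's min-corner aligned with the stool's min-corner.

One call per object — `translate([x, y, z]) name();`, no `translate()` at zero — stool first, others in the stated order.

stool();
translate([278, 0, 0]) stool_2();
translate([0, 0, 437]) open_box();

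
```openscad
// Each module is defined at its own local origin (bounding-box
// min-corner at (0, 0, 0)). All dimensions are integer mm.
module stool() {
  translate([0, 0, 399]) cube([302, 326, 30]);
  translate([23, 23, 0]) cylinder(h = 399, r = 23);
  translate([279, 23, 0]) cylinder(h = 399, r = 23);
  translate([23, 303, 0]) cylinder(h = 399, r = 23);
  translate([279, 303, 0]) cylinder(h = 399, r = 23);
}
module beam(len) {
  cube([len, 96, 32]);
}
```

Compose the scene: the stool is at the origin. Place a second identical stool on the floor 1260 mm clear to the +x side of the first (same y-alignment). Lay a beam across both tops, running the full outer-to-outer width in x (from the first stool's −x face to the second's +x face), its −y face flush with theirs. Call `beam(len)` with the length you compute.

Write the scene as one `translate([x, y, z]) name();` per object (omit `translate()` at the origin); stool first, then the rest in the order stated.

stool();
translate([1562, 0, 0]) stool();
translate([0, 0, 429]) beam(1864);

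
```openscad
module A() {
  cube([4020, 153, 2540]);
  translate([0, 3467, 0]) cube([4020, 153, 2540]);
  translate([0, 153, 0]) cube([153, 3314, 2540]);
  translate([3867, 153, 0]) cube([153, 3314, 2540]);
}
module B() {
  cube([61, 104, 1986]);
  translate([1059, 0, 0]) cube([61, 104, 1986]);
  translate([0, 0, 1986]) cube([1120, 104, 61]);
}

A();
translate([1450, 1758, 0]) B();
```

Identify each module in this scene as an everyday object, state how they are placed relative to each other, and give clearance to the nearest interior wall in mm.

Clearances: x = 1297, y = 1605; minimum 1297 mm.

A is a house frame. B is a door frame. The door frame sits inside the house frame, centred. The clearance to the nearest interior wall is 1297 mm.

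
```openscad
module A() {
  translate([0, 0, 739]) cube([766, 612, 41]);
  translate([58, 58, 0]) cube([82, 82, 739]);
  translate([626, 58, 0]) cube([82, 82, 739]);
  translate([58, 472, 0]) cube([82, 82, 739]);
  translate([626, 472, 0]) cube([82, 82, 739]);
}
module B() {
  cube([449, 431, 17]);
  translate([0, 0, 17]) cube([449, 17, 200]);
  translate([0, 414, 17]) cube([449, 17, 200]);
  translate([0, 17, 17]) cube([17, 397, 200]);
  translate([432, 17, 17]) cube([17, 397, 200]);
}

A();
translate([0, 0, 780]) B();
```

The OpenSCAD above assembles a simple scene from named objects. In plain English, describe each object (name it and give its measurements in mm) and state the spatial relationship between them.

A is a rectangular dining table. The top is 766×612×41 mm with its upper surface at z = 780 mm. It stands on four 82×82 mm square legs, each inset 58 mm from the nearest pair of top edges, running from the floor to the underside of the top.

B is an open-topped rectangular box: outside dimensions 449×431×217 mm, with a uniform wall and base thickness of 17 mm. The base is a full 449×431 slab on the floor; four walls sit on top of the base. The front and back walls (the −y and +y sides) span the full width; the two side walls fit between them.

The open box is on top of the table.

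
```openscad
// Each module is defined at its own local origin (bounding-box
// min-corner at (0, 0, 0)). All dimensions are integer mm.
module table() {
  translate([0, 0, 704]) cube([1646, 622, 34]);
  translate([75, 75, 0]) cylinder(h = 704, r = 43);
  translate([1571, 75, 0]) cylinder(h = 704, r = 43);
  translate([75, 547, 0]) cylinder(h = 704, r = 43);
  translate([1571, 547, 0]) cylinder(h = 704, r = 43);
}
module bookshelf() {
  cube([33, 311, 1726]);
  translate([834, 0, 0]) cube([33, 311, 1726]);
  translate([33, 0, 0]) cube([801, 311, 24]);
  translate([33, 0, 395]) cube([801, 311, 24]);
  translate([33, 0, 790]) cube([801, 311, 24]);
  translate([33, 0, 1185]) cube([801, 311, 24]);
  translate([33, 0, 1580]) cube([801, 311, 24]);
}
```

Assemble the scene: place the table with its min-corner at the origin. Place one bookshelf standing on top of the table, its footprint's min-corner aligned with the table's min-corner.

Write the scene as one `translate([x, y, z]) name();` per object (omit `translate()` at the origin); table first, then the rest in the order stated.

table();
translate([0, 0, 738]) bookshelf();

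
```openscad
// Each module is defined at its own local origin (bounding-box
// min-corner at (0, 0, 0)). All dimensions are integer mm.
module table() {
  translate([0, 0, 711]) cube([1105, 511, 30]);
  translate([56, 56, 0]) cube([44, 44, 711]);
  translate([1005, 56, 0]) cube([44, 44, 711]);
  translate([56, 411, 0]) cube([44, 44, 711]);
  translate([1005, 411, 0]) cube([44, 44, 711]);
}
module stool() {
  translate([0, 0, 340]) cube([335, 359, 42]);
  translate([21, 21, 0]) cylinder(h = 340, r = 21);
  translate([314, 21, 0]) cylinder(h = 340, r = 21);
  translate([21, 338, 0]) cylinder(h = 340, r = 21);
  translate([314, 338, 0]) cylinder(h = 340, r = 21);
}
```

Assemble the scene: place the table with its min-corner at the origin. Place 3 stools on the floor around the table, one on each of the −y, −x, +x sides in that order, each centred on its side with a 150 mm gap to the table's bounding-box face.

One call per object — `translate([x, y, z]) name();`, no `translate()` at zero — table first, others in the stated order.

table();
translate([385, -509, 0]) stool();
translate([-485, 76, 0]) stool();
translate([1255, 76, 0]) stool();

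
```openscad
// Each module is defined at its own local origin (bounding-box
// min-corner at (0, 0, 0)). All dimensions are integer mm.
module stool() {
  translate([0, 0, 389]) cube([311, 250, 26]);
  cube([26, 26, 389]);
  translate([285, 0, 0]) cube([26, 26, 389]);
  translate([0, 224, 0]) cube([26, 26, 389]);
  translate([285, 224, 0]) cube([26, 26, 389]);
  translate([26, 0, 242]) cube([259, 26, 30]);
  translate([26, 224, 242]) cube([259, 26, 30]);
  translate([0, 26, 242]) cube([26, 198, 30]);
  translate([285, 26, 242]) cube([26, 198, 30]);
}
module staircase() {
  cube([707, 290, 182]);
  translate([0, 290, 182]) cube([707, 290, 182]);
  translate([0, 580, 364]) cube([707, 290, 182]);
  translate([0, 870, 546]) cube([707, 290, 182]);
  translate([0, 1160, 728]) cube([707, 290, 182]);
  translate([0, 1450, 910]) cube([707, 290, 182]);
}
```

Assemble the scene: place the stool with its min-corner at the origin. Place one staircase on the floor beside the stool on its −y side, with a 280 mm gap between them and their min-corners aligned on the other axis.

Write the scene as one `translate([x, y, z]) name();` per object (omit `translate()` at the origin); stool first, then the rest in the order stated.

stool();
translate([0, -2020, 0]) staircase();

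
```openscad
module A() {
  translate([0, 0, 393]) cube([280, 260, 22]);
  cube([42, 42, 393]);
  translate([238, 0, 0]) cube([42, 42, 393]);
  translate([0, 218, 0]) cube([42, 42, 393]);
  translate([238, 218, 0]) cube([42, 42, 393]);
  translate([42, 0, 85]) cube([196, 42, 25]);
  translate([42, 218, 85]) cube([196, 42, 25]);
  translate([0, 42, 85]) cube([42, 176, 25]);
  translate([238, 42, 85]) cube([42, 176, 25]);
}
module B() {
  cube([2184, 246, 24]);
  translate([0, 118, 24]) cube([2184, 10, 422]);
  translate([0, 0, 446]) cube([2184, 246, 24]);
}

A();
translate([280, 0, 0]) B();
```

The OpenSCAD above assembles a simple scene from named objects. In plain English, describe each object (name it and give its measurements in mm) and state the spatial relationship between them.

A is a four-legged stool. The seat is 280×260 mm, 22 mm thick, top at z = 415 mm. It stands on four square legs, each 42×42 mm in cross-section, from z = 0 to the seat underside, each flush with a corner of the seat. Four stretchers, 42 mm wide and 25 mm tall, connect adjacent legs with their undersides at z = 85 mm, each running between the inner faces of the legs it joins and aligned with the legs' outer faces on the other axis.

B is an I-beam lying along x, 2184 mm long. Overall section height 470 mm. Two flanges 246 mm wide (y) and 24 mm thick, one on the floor and one at the top; a web 10 mm thick runs between them, centred on the flange width.

The I-beam is against the stool's +x side, with their −y faces flush.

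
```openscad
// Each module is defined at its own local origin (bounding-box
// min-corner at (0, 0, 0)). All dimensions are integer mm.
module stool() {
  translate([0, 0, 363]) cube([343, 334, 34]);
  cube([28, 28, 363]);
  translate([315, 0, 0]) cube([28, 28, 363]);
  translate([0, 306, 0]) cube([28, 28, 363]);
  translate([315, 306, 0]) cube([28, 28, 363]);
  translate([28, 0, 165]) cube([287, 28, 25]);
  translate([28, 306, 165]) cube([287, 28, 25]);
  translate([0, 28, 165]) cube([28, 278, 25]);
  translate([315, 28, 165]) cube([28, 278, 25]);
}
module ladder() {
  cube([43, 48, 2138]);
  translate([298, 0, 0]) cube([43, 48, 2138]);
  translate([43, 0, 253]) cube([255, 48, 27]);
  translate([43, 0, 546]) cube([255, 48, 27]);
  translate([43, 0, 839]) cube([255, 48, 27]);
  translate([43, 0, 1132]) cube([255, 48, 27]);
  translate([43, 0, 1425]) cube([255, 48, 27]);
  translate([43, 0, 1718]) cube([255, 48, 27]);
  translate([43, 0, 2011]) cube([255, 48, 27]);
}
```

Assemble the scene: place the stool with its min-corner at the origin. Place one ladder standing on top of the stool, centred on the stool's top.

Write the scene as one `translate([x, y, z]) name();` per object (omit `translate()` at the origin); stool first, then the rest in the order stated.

stool();
translate([1, 143, 397]) ladder();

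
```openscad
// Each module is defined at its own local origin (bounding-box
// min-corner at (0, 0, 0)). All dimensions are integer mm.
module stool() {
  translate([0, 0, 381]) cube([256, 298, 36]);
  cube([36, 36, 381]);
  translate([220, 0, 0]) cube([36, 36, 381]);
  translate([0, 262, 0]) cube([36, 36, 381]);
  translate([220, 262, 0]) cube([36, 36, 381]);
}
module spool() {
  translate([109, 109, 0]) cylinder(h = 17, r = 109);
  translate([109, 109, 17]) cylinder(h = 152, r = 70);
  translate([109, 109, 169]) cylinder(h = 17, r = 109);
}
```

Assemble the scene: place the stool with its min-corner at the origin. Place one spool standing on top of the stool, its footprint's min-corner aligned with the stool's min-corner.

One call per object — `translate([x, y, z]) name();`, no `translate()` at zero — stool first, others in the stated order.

stool();
translate([0, 0, 417]) spool();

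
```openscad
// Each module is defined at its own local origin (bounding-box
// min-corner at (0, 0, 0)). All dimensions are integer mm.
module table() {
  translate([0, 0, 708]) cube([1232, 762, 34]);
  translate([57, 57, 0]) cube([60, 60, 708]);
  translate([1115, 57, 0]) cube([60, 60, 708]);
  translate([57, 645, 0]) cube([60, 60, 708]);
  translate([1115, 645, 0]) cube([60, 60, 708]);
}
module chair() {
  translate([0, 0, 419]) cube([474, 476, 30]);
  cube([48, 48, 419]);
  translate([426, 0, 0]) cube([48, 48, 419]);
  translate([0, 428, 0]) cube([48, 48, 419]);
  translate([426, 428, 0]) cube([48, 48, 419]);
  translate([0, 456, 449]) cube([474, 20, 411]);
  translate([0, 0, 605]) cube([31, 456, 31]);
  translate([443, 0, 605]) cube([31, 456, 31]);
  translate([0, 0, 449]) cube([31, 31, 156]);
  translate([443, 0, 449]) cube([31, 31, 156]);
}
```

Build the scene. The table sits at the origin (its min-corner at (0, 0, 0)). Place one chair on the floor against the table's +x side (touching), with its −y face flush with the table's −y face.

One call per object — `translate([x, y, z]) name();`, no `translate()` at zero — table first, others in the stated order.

table();
translate([1232, 0, 0]) chair();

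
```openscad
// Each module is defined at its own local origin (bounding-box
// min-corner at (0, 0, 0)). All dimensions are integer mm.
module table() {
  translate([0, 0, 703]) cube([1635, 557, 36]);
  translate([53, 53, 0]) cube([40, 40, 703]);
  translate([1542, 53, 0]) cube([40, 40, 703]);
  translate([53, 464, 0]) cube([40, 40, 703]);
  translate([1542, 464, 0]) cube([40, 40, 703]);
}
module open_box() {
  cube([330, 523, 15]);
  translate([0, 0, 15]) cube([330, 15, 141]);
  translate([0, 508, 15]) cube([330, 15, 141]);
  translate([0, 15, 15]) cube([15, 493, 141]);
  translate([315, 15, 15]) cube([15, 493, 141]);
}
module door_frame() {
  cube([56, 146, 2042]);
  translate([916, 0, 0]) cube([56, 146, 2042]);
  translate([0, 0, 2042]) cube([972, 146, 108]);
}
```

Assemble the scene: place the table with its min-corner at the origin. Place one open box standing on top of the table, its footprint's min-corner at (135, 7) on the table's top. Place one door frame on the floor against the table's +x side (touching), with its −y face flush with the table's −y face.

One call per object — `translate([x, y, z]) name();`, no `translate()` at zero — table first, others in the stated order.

table();
translate([135, 7, 739]) open_box();
translate([1635, 0, 0]) door_frame();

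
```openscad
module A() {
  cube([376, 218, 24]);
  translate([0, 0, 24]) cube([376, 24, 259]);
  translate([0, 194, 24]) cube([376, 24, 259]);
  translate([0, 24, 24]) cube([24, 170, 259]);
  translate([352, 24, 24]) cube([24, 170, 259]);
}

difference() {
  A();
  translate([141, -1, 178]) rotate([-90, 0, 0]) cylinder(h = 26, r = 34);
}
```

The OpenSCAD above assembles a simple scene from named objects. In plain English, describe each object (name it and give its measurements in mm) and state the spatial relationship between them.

A is an open-topped rectangular box: outside dimensions 376×218×283 mm, with a uniform wall and base thickness of 24 mm. The base is a full 376×218 slab on the floor; four walls sit on top of the base. The front and back walls (the −y and +y sides) span the full width; the two side walls fit between them.

The open box has a circular hole of radius 34 mm through its front wall, centred at (x = 141, z = 178).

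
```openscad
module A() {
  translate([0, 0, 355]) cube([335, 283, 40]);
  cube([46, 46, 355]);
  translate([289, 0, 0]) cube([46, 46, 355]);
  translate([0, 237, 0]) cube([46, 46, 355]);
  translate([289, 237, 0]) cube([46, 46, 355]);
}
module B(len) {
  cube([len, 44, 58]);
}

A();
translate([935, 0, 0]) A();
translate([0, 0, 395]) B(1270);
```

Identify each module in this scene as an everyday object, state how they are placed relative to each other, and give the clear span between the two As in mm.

Second stool starts at x = 935; first ends at x = 335; clear span = 935 − 335 = 600 mm.

A is a stool. B is a beam. A beam spans the tops of two stools. The clear span between the two stools is 600 mm.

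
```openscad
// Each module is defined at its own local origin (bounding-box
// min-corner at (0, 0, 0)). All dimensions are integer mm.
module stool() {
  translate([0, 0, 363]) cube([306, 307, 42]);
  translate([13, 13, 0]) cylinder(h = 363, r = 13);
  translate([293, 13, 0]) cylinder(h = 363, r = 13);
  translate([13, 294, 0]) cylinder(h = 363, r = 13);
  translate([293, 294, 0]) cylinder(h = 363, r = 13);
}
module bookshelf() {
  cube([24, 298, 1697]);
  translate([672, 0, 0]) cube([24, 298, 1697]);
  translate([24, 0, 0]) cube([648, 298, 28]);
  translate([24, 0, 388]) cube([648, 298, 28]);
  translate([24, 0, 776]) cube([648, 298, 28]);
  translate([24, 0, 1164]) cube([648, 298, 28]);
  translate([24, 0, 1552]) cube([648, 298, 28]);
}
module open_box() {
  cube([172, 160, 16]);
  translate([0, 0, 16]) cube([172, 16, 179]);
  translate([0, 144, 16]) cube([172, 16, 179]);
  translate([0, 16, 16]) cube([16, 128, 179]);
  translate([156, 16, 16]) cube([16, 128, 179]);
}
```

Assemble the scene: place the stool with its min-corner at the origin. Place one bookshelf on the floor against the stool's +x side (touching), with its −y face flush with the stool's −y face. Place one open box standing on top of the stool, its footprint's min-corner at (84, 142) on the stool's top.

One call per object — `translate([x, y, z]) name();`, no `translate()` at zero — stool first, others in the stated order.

stool();
translate([306, 0, 0]) bookshelf();
translate([84, 142, 405]) open_box();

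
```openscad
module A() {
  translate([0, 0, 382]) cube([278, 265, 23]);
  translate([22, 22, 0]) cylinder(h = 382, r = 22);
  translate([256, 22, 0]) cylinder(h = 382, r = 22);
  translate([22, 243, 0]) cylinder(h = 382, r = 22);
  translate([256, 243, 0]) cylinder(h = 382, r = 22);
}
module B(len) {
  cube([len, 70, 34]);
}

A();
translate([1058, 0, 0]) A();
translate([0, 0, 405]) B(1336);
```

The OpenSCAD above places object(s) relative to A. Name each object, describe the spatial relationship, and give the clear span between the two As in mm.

A is a stool. B is a beam. A beam spans the tops of two stools. The clear span between the two stools is 780 mm.

Second stool starts at x = 1058; first ends at x = 278; clear span = 1058 − 278 = 780 mm.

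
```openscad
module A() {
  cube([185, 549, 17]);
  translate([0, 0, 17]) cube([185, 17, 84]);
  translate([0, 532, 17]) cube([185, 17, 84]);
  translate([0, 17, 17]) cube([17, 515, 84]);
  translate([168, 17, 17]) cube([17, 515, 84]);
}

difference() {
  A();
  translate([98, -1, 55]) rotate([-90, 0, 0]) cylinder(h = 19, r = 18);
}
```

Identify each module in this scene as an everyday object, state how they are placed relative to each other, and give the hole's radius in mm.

A is an open box. The open box has a circular hole through its front wall. The hole's radius is 18 mm.

The subtracted cylinder has r = 18 mm.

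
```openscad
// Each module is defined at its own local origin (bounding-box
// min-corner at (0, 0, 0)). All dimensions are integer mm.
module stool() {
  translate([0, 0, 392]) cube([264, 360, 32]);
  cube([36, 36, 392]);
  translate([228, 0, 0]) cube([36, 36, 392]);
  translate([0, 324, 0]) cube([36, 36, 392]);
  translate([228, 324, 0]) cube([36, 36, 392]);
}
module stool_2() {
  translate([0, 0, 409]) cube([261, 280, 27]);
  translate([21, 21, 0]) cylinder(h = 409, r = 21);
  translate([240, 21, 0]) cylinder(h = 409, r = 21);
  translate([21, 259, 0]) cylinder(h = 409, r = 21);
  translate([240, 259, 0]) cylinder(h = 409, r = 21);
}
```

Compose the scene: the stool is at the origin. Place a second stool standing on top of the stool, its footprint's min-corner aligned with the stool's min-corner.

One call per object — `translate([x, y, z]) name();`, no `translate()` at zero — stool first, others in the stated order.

stool();
translate([0, 0, 424]) stool_2();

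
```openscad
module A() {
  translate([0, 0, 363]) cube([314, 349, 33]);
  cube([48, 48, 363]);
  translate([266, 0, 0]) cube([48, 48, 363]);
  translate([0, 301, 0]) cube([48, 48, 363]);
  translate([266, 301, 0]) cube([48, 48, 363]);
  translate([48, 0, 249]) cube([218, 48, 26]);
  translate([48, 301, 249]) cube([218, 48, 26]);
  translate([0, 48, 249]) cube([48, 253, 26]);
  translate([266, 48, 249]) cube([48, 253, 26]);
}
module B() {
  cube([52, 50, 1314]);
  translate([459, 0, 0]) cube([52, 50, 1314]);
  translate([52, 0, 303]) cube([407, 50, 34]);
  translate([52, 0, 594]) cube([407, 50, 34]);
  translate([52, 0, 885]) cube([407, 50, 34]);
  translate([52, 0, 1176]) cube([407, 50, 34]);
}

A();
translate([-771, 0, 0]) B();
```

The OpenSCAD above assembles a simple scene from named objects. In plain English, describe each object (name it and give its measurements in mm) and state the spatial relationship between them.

A is a four-legged stool. The seat is a 314×349×33 mm slab whose top surface is at z = 396 mm; four square legs, each 48×48 mm in cross-section, run from the floor (z = 0) to the underside of the seat, each flush with a corner of the seat. Four stretchers, 48 mm wide and 26 mm tall, connect adjacent legs with their undersides at z = 249 mm, each running between the inner faces of the legs it joins and aligned with the legs' outer faces on the other axis.

B is a straight ladder. Two 52×50 mm vertical rails, 1314 mm tall, stand 511 mm apart (outside-to-outside) with their front faces coplanar on the −y side. 4 rungs, each 50 mm deep and 34 mm tall, span between the inner faces of the rails, front faces flush with the rails. The lowest rung's underside is at z = 303 mm and rungs are spaced 291 mm apart (underside to underside).

The ladder is on the floor beside the stool on its −x side.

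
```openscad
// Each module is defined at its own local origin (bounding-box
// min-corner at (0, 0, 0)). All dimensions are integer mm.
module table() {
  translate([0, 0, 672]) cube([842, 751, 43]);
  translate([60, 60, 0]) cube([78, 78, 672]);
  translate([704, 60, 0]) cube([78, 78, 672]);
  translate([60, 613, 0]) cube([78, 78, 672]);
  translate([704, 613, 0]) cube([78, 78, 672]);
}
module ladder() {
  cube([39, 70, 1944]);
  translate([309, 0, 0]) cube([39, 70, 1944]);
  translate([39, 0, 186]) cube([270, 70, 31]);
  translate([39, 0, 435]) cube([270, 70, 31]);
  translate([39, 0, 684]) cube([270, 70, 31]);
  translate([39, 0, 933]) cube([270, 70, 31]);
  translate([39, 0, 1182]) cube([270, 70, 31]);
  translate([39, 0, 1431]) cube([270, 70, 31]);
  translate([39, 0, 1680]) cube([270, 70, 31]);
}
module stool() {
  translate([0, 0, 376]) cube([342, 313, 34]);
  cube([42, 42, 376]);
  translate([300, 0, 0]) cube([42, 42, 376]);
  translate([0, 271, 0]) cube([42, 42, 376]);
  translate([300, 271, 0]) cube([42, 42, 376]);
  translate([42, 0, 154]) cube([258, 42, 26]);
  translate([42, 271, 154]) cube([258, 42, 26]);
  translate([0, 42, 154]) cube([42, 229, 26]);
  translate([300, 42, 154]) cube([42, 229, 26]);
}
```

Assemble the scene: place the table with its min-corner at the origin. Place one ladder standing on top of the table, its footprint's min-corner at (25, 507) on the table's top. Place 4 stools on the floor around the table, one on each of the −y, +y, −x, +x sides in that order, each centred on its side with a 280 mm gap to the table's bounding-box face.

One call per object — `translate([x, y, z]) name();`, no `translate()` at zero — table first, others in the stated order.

table();
translate([25, 507, 715]) ladder();
translate([250, -593, 0]) stool();
translate([250, 1031, 0]) stool();
translate([-622, 219, 0]) stool();
translate([1122, 219, 0]) stool();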